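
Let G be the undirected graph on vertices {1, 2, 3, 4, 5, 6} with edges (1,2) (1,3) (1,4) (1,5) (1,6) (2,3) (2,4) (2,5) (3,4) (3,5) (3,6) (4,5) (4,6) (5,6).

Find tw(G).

A width-4 tree decomposition is:
Bags: B1 = {1, 3, 4, 5, 6}  B2 = {1, 2, 3, 4, 5}
Tree: B1–B2
The largest bag has 5 vertices, giving width 4; this decomposition certifies tw(G) ≤ 4. Conversely, {1, 2, 3, 4, 5} is a clique of size 5, and the vertices of any clique must share a bag in every tree decomposition; so some bag has ≥ 5 vertices and tw(G) ≥ 4. Combining the bounds, tw(G) = 4.

4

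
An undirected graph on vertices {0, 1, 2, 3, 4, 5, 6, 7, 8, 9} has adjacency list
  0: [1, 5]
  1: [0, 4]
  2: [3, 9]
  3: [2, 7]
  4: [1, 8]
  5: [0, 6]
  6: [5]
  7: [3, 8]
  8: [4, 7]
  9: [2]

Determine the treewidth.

A width-1 tree decomposition is:
Bags: B1 = {2, 9}  B2 = {2, 3}  B3 = {3, 7}  B4 = {7, 8}  B5 = {4, 8}  B6 = {1, 4}  B7 = {0, 1}  B8 = {0, 5}  B9 = {5, 6}
Tree: B1–B2, B2–B3, B3–B4, B4–B5, B5–B6, B6–B7, B7–B8, B8–B9
Every bag has size at most 2, so the width is 2 − 1 = 1 and tw(G) ≤ 1. Since G has at least one edge (e.g. 9–2), it is not an edgeless graph, so tw(G) ≥ 1. The upper and lower bounds meet at 1, so that is the treewidth.

1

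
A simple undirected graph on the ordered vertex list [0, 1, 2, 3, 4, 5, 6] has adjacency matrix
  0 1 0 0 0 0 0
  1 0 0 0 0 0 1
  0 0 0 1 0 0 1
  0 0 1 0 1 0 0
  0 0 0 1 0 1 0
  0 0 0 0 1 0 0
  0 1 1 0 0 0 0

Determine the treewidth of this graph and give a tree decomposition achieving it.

Every bag has size at most 2, so the width is 2 − 1 = 1 and tw(G) ≤ 1. Any graph with an edge has treewidth ≥ 1, and G has the edge 3–4. Hence tw(G) = 1 exactly.

Treewidth 1.
One optimal decomposition is:
Bags: B1 = {3, 4}  B2 = {2, 3}  B3 = {2, 6}  B4 = {1, 6}  B5 = {4, 5}  B6 = {0, 1}
Tree: B1–B2, B2–B3, B3–B4, B1–B5, B4–B6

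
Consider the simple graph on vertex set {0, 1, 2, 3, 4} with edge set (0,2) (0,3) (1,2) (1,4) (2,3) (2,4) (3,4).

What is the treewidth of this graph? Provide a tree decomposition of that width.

Every bag has size at most 3, so the width is 3 − 1 = 2 and tw(G) ≤ 2. On the other hand G contains the 3-clique {1, 2, 4}. A clique must lie in a single bag of any decomposition, so no decomposition can have width below 2. Combining the bounds, tw(G) = 2.

Treewidth 2.
One such decomposition:
Bags: B1 = {1, 2, 4}  B2 = {2, 3, 4}  B3 = {0, 2, 3}
Tree: B1–B2, B2–B3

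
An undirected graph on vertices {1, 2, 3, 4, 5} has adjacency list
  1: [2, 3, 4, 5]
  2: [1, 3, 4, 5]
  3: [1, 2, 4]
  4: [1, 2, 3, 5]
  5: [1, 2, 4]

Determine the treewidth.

3

A width-3 tree decomposition is:
Bags: B1 = {1, 2, 3, 4}  B2 = {1, 2, 4, 5}
Tree: B1–B2
Each bag holds 4 vertices, so the decomposition has width 3, which upper-bounds the treewidth. On the other hand G contains the 4-clique {1, 2, 3, 4}. A clique must lie in a single bag of any decomposition, so no decomposition can have width below 3. The upper and lower bounds meet at 3, so that is the treewidth.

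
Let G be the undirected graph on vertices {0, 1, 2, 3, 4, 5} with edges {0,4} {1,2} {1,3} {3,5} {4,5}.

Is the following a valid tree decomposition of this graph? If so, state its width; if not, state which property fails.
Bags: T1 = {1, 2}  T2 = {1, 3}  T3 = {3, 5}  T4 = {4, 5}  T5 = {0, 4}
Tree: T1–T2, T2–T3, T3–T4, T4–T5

Yes; width 1.

Every vertex of G appears in some bag (union = {0, 1, 2, 3, 4, 5}); every edge is covered by a bag; and for each vertex v the set of bags containing v is connected in the bag tree. The decomposition is therefore valid. The largest bag has 2 vertices, so the width is 1.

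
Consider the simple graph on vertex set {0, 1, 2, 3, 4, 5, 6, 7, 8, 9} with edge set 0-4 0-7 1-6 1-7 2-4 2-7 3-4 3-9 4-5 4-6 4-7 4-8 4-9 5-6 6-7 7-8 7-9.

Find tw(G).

A width-2 tree decomposition is:
Bags: B1 = {2, 4, 7}  B2 = {4, 7, 8}  B3 = {4, 6, 7}  B4 = {4, 7, 9}  B5 = {0, 4, 7}  B6 = {4, 5, 6}  B7 = {3, 4, 9}  B8 = {1, 6, 7}
Tree: B1–B2, B2–B3, B1–B4, B4–B5, B3–B6, B4–B7, B3–B8
The largest bag has 3 vertices, giving width 2; this decomposition certifies tw(G) ≤ 2. For the lower bound, the 3 vertices {1, 6, 7} are pairwise adjacent, and any tree decomposition puts a clique entirely inside one bag — forcing width ≥ 2. Therefore the treewidth is 2.

2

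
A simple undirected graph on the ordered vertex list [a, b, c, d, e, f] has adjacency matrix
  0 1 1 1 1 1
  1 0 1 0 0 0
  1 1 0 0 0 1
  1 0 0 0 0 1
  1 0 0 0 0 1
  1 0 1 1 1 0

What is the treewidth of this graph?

2

A width-2 tree decomposition is:
Bags: B1 = {a, c, f}  B2 = {a, b, c}  B3 = {a, d, f}  B4 = {a, e, f}
Tree: B1–B2, B1–B3, B1–B4
Every bag has size at most 3, so the width is 3 − 1 = 2 and tw(G) ≤ 2. Conversely, {a, d, f} is a clique of size 3, and the vertices of any clique must share a bag in every tree decomposition; so some bag has ≥ 3 vertices and tw(G) ≥ 2. The upper and lower bounds meet at 2, so that is the treewidth.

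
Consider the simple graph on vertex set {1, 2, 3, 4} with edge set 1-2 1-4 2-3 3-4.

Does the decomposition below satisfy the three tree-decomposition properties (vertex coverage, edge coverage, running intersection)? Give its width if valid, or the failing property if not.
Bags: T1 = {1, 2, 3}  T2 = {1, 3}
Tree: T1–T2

No — vertex 4 appears in no bag.

A tree decomposition must satisfy three properties: every vertex lies in some bag; for every edge, both endpoints lie together in some bag; and for every vertex, the bags containing it form a connected subtree. Here vertex 4 appears in no bag, so the decomposition is invalid.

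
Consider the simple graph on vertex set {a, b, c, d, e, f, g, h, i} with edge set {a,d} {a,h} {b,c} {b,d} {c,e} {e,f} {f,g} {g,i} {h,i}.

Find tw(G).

A width-2 tree decomposition is:
Bags: B1 = {a, b, d}  B2 = {a, b, h}  B3 = {b, h, i}  B4 = {b, g, i}  B5 = {b, f, g}  B6 = {b, e, f}  B7 = {b, c, e}
Tree: B1–B2, B2–B3, B3–B4, B4–B5, B5–B6, B6–B7
Each bag holds 3 vertices, so the decomposition has width 2, which upper-bounds the treewidth. For the lower bound, G contains the cycle b–d–a–h–i–g–f–e–c–b, so G is not a forest; only forests have treewidth ≤ 1, hence tw(G) ≥ 2. Combining the bounds, tw(G) = 2.

2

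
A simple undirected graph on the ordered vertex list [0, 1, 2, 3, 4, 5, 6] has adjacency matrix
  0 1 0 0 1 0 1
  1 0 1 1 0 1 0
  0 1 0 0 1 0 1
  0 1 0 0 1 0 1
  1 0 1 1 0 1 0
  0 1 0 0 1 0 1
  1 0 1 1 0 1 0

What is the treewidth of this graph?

A width-3 tree decomposition is:
Bags: B1 = {1, 4, 5, 6}  B2 = {1, 2, 4, 6}  B3 = {0, 1, 4, 6}  B4 = {1, 3, 4, 6}
Tree: B1–B2, B2–B3, B3–B4
Each bag holds 4 vertices, so the decomposition has width 3, which upper-bounds the treewidth. For the lower bound: the 4 vertex sets {1,5}, {2,4}, {6}, {0} are disjoint, each induces a connected subgraph, and every pair is joined by at least one edge of G. Contracting each set to a single vertex therefore yields K_{4} as a minor, and since treewidth is minor-monotone, tw(G) ≥ tw(K_{4}) = 3. Combining the bounds, tw(G) = 3.

3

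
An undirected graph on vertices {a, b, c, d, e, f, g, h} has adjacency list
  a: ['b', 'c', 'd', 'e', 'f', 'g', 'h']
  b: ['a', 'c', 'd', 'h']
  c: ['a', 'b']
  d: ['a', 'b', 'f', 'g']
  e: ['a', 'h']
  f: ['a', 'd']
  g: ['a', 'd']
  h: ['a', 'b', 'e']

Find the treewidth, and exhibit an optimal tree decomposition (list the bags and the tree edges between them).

Each bag holds 3 vertices, so the decomposition has width 2, which upper-bounds the treewidth. On the other hand G contains the 3-clique {a, d, g}. A clique must lie in a single bag of any decomposition, so no decomposition can have width below 2. Combining the bounds, tw(G) = 2.

Treewidth 2.
One optimal decomposition is:
Bags: B1 = {a, b, h}  B2 = {a, b, d}  B3 = {a, b, c}  B4 = {a, e, h}  B5 = {a, d, g}  B6 = {a, d, f}
Tree: B1–B2, B2–B3, B1–B4, B2–B5, B2–B6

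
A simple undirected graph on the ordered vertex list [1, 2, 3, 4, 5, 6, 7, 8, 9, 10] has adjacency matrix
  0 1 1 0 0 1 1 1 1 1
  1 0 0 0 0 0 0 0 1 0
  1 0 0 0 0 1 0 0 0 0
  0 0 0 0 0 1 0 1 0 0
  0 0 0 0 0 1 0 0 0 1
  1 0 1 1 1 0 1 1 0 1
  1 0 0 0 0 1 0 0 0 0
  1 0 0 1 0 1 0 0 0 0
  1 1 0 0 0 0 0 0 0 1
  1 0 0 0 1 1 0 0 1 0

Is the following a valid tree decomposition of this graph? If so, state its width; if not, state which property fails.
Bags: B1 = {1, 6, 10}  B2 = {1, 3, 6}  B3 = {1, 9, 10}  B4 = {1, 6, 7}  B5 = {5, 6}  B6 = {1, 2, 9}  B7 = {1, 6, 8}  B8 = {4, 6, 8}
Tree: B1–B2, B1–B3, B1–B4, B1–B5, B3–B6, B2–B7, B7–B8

A tree decomposition must satisfy three properties: every vertex lies in some bag; for every edge, both endpoints lie together in some bag; and for every vertex, the bags containing it form a connected subtree. Here edge (10,5) lies in no bag, so the decomposition is invalid.

No — edge (10,5) lies in no bag.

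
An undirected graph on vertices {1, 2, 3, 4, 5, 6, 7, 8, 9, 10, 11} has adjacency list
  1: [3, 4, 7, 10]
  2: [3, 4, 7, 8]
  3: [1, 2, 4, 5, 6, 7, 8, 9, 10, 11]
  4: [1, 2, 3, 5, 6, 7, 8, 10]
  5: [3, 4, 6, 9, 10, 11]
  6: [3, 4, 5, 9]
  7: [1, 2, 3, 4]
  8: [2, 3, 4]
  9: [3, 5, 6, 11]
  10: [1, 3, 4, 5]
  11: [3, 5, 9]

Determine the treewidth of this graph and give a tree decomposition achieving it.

Treewidth 3.
Bags: B1 = {1, 3, 4, 10}  B2 = {3, 4, 5, 10}  B3 = {3, 4, 5, 6}  B4 = {1, 3, 4, 7}  B5 = {2, 3, 4, 7}  B6 = {2, 3, 4, 8}  B7 = {3, 5, 6, 9}  B8 = {3, 5, 9, 11}
Tree: B1–B2, B2–B3, B1–B4, B4–B5, B5–B6, B3–B7, B7–B8

The largest bag has 4 vertices, giving width 3; this decomposition certifies tw(G) ≤ 3. On the other hand G contains the 4-clique {3, 5, 9, 11}. A clique must lie in a single bag of any decomposition, so no decomposition can have width below 3. Combining the bounds, tw(G) = 3.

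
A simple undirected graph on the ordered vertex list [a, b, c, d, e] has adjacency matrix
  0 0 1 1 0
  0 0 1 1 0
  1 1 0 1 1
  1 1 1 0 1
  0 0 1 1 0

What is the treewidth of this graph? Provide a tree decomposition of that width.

Treewidth 2.
One such decomposition:
Bags: B1 = {c, d, e}  B2 = {b, c, d}  B3 = {a, c, d}
Tree: B1–B2, B1–B3

Every bag has size at most 3, so the width is 3 − 1 = 2 and tw(G) ≤ 2. On the other hand G contains the 3-clique {c, d, e}. A clique must lie in a single bag of any decomposition, so no decomposition can have width below 2. The upper and lower bounds meet at 2, so that is the treewidth.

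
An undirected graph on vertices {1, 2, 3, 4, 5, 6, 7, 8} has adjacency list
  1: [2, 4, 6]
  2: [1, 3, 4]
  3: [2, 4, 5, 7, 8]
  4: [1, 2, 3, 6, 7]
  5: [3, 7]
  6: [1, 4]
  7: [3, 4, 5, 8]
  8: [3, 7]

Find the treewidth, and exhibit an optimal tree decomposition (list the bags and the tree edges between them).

Every bag has size at most 3, so the width is 3 − 1 = 2 and tw(G) ≤ 2. Conversely, {1, 2, 4} is a clique of size 3, and the vertices of any clique must share a bag in every tree decomposition; so some bag has ≥ 3 vertices and tw(G) ≥ 2. Therefore the treewidth is 2.

Treewidth 2.
One optimal decomposition is:
Bags: B1 = {1, 2, 4}  B2 = {2, 3, 4}  B3 = {3, 4, 7}  B4 = {3, 5, 7}  B5 = {3, 7, 8}  B6 = {1, 4, 6}
Tree: B1–B2, B2–B3, B3–B4, B4–B5, B1–B6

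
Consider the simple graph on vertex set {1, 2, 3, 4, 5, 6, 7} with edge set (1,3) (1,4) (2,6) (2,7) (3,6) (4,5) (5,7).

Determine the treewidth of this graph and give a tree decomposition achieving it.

Every bag has size at most 3, so the width is 3 − 1 = 2 and tw(G) ≤ 2. The edges 6–3–1–4–5–7–2–6 form a cycle, so G is not a tree and its treewidth is at least 2. Hence tw(G) = 2 exactly.

Treewidth 2.
One such decomposition:
Bags: B1 = {1, 3, 6}  B2 = {1, 4, 6}  B3 = {4, 5, 6}  B4 = {5, 6, 7}  B5 = {2, 6, 7}
Tree: B1–B2, B2–B3, B3–B4, B4–B5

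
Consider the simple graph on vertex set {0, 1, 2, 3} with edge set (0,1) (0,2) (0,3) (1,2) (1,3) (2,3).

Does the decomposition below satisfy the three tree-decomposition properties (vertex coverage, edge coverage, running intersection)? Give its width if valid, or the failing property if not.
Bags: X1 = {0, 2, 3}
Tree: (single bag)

A tree decomposition must satisfy three properties: every vertex lies in some bag; for every edge, both endpoints lie together in some bag; and for every vertex, the bags containing it form a connected subtree. Here vertex 1 appears in no bag, so the decomposition is invalid.

No — vertex 1 appears in no bag.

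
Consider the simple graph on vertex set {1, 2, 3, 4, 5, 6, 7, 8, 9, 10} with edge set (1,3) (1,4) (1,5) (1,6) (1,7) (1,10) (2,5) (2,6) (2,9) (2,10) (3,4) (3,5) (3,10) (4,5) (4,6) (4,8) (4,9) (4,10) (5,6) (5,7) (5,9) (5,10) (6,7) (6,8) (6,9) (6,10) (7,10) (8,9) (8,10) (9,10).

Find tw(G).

4

A width-4 tree decomposition is:
Bags: B1 = {1, 5, 6, 7, 10}  B2 = {1, 4, 5, 6, 10}  B3 = {4, 5, 6, 9, 10}  B4 = {1, 3, 4, 5, 10}  B5 = {2, 5, 6, 9, 10}  B6 = {4, 6, 8, 9, 10}
Tree: B1–B2, B2–B3, B2–B4, B3–B5, B3–B6
Each bag holds 5 vertices, so the decomposition has width 4, which upper-bounds the treewidth. For the lower bound, the 5 vertices {4, 6, 8, 9, 10} are pairwise adjacent, and any tree decomposition puts a clique entirely inside one bag — forcing width ≥ 4. The upper and lower bounds meet at 4, so that is the treewidth.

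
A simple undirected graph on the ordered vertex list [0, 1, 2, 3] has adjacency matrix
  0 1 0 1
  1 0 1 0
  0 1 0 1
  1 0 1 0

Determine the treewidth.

A width-2 tree decomposition is:
Bags: B1 = {0, 2, 3}  B2 = {0, 1, 2}
Tree: B1–B2
Every bag has size at most 3, so the width is 3 − 1 = 2 and tw(G) ≤ 2. Since 2–3–0–1–2 is a cycle in G, G is not acyclic. Forests are exactly the graphs of treewidth ≤ 1, so tw(G) ≥ 2. The upper and lower bounds meet at 2, so that is the treewidth.

2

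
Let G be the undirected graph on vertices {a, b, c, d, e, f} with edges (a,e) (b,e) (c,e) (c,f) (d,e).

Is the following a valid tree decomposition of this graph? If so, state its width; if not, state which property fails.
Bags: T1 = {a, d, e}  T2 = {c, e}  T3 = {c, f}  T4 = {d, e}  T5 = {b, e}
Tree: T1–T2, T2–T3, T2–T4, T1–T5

A tree decomposition must satisfy three properties: every vertex lies in some bag; for every edge, both endpoints lie together in some bag; and for every vertex, the bags containing it form a connected subtree. Here bags containing vertex d are not connected in the tree, so the decomposition is invalid.

No — bags containing vertex d are not connected in the tree.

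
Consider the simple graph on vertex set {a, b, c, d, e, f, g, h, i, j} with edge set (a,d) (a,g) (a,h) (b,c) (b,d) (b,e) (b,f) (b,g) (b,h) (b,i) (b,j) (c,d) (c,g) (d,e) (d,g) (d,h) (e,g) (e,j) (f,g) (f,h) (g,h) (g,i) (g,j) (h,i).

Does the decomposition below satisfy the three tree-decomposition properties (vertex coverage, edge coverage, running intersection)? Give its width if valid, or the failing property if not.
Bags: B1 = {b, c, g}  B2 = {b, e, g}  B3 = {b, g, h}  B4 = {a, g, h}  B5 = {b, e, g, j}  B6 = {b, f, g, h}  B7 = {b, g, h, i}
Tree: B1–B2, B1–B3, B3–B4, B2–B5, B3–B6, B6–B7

A tree decomposition must satisfy three properties: every vertex lies in some bag; for every edge, both endpoints lie together in some bag; and for every vertex, the bags containing it form a connected subtree. Here vertex d appears in no bag, so the decomposition is invalid.

No — vertex d appears in no bag.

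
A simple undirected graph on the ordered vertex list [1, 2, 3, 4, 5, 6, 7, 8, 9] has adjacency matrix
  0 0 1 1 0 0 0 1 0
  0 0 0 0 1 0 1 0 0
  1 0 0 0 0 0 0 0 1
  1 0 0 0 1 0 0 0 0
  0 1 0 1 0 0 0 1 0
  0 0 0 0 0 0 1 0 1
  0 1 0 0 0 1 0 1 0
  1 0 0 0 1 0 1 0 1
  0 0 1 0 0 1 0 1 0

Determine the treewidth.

A width-3 tree decomposition is:
Bags: B1 = {1, 3, 4, 5}  B2 = {1, 3, 5, 8}  B3 = {3, 5, 8, 9}  B4 = {2, 5, 8, 9}  B5 = {2, 7, 8, 9}  B6 = {2, 6, 7, 9}
Tree: B1–B2, B2–B3, B3–B4, B4–B5, B5–B6
The largest bag has 4 vertices, giving width 3; this decomposition certifies tw(G) ≤ 3. For the lower bound: the 4 vertex sets {1,3,4}, {5}, {8}, {2,6,7,9} are disjoint, each induces a connected subgraph, and every pair is joined by at least one edge of G. Contracting each set to a single vertex therefore yields K_{4} as a minor, and since treewidth is minor-monotone, tw(G) ≥ tw(K_{4}) = 3. Therefore the treewidth is 3.

3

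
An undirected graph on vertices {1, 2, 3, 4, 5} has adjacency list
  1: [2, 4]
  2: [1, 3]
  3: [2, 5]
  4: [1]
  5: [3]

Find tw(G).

1

A width-1 tree decomposition is:
Bags: B1 = {3, 5}  B2 = {2, 3}  B3 = {1, 2}  B4 = {1, 4}
Tree: B1–B2, B2–B3, B3–B4
The largest bag has 2 vertices, giving width 1; this decomposition certifies tw(G) ≤ 1. Any graph with an edge has treewidth ≥ 1, and G has the edge 5–3. Therefore the treewidth is 1.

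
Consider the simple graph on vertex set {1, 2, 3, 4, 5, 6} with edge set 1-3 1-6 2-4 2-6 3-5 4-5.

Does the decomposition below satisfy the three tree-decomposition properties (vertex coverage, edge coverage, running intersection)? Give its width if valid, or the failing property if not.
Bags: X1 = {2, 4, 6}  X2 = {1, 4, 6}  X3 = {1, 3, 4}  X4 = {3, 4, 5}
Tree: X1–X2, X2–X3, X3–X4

Checking the three conditions: (i) the bags cover all of {1, 2, 3, 4, 5, 6}; (ii) for each edge, some bag contains both endpoints; (iii) the bags containing any fixed vertex form a subtree. All hold, so the decomposition is valid with width 3 − 1 = 2.

Yes; width 2.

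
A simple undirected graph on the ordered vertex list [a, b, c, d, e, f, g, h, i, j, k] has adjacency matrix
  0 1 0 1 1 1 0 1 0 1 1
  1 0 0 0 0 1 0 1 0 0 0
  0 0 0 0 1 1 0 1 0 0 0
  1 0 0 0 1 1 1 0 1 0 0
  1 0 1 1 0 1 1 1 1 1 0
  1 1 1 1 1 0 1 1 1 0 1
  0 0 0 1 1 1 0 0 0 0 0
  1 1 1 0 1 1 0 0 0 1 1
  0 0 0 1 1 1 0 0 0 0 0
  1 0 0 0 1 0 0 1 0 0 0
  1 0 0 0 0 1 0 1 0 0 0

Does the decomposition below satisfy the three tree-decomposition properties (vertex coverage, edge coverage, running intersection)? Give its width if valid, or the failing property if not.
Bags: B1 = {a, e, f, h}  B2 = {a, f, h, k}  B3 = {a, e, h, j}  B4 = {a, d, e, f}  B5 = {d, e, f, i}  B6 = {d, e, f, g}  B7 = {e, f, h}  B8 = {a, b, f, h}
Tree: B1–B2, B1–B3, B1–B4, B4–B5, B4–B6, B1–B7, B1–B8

A tree decomposition must satisfy three properties: every vertex lies in some bag; for every edge, both endpoints lie together in some bag; and for every vertex, the bags containing it form a connected subtree. Here vertex c appears in no bag, so the decomposition is invalid.

No — vertex c appears in no bag.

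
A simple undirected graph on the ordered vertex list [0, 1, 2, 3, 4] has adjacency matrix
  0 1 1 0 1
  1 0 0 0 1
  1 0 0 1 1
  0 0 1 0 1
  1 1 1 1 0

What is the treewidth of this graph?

2

A width-2 tree decomposition is:
Bags: B1 = {2, 3, 4}  B2 = {0, 2, 4}  B3 = {0, 1, 4}
Tree: B1–B2, B2–B3
Each bag holds 3 vertices, so the decomposition has width 2, which upper-bounds the treewidth. Conversely, {0, 1, 4} is a clique of size 3, and the vertices of any clique must share a bag in every tree decomposition; so some bag has ≥ 3 vertices and tw(G) ≥ 2. Therefore the treewidth is 2.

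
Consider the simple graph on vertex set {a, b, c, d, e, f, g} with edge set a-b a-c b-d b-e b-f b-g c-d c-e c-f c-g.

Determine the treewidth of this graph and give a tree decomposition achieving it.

Every bag has size at most 3, so the width is 3 − 1 = 2 and tw(G) ≤ 2. For the lower bound, G contains the cycle c–e–b–a–c, so G is not a forest; only forests have treewidth ≤ 1, hence tw(G) ≥ 2. Combining the bounds, tw(G) = 2.

Treewidth 2.
One such decomposition:
Bags: B1 = {b, c, e}  B2 = {a, b, c}  B3 = {b, c, d}  B4 = {b, c, g}  B5 = {b, c, f}
Tree: B1–B2, B2–B3, B3–B4, B4–B5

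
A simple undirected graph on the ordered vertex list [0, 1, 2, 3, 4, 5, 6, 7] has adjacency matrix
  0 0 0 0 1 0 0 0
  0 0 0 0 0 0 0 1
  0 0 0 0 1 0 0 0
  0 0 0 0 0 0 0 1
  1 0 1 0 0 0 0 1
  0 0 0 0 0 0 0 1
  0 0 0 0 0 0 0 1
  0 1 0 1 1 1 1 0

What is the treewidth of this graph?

1

A width-1 tree decomposition is:
Bags: B1 = {6, 7}  B2 = {4, 7}  B3 = {3, 7}  B4 = {0, 4}  B5 = {1, 7}  B6 = {2, 4}  B7 = {5, 7}
Tree: B1–B2, B2–B3, B2–B4, B1–B5, B4–B6, B2–B7
Each bag holds 2 vertices, so the decomposition has width 1, which upper-bounds the treewidth. G has an edge, so its treewidth is at least 1. Hence tw(G) = 1 exactly.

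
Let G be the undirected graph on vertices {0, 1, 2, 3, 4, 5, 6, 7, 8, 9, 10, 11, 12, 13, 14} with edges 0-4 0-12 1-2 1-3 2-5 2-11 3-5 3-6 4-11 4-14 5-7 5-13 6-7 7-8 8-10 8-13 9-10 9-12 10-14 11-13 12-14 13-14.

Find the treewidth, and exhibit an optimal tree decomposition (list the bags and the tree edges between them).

The largest bag has 4 vertices, giving width 3; this decomposition certifies tw(G) ≤ 3. For the lower bound: the 4 vertex sets {0,9,12}, {4}, {14}, {8,10,11,13} are disjoint, each induces a connected subgraph, and every pair is joined by at least one edge of G. Contracting each set to a single vertex therefore yields K_{4} as a minor, and since treewidth is minor-monotone, tw(G) ≥ tw(K_{4}) = 3. Combining the bounds, tw(G) = 3.

Treewidth 3.
One such decomposition:
Bags: B1 = {0, 4, 9, 12}  B2 = {4, 9, 12, 14}  B3 = {4, 9, 10, 14}  B4 = {4, 10, 11, 14}  B5 = {10, 11, 13, 14}  B6 = {8, 10, 11, 13}  B7 = {2, 8, 11, 13}  B8 = {2, 5, 8, 13}  B9 = {2, 5, 7, 8}  B10 = {1, 2, 5, 7}  B11 = {1, 3, 5, 7}  B12 = {1, 3, 6, 7}
Tree: B1–B2, B2–B3, B3–B4, B4–B5, B5–B6, B6–B7, B7–B8, B8–B9, B9–B10, B10–B11, B11–B12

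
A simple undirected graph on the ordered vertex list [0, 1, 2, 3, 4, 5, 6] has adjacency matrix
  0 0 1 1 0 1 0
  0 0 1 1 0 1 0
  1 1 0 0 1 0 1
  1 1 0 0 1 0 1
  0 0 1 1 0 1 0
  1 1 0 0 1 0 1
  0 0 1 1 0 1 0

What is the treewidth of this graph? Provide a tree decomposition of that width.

Treewidth 3.
One optimal decomposition is:
Bags: B1 = {2, 3, 4, 5}  B2 = {2, 3, 5, 6}  B3 = {1, 2, 3, 5}  B4 = {0, 2, 3, 5}
Tree: B1–B2, B2–B3, B3–B4

Each bag holds 4 vertices, so the decomposition has width 3, which upper-bounds the treewidth. For the lower bound: the 4 vertex sets {3,4}, {2,6}, {5}, {1} are disjoint, each induces a connected subgraph, and every pair is joined by at least one edge of G. Contracting each set to a single vertex therefore yields K_{4} as a minor, and since treewidth is minor-monotone, tw(G) ≥ tw(K_{4}) = 3. Therefore the treewidth is 3.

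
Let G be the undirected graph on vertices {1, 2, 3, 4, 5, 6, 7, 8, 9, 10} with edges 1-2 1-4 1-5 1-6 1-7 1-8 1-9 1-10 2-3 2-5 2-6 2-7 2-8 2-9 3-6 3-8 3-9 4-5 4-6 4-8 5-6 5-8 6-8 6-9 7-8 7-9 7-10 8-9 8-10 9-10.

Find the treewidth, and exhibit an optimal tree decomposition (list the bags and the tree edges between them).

Every bag has size at most 5, so the width is 5 − 1 = 4 and tw(G) ≤ 4. On the other hand G contains the 5-clique {1, 2, 6, 8, 9}. A clique must lie in a single bag of any decomposition, so no decomposition can have width below 4. Hence tw(G) = 4 exactly.

Treewidth 4.
One such decomposition:
Bags: B1 = {1, 2, 6, 8, 9}  B2 = {1, 2, 7, 8, 9}  B3 = {1, 2, 5, 6, 8}  B4 = {1, 4, 5, 6, 8}  B5 = {1, 7, 8, 9, 10}  B6 = {2, 3, 6, 8, 9}
Tree: B1–B2, B1–B3, B3–B4, B2–B5, B1–B6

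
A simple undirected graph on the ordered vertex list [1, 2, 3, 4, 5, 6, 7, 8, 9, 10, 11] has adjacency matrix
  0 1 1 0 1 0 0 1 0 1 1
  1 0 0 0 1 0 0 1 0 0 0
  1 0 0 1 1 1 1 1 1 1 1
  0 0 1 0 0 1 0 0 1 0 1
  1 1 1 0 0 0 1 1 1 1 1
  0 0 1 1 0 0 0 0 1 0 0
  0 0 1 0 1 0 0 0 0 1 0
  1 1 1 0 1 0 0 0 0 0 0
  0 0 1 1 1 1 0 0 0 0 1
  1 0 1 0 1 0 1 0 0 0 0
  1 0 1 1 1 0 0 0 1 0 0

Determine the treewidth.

3

A width-3 tree decomposition is:
Bags: B1 = {3, 5, 9, 11}  B2 = {1, 3, 5, 11}  B3 = {1, 3, 5, 8}  B4 = {1, 3, 5, 10}  B5 = {3, 4, 9, 11}  B6 = {3, 4, 6, 9}  B7 = {1, 2, 5, 8}  B8 = {3, 5, 7, 10}
Tree: B1–B2, B2–B3, B2–B4, B1–B5, B5–B6, B3–B7, B4–B8
Every bag has size at most 4, so the width is 4 − 1 = 3 and tw(G) ≤ 3. On the other hand G contains the 4-clique {1, 2, 5, 8}. A clique must lie in a single bag of any decomposition, so no decomposition can have width below 3. Combining the bounds, tw(G) = 3.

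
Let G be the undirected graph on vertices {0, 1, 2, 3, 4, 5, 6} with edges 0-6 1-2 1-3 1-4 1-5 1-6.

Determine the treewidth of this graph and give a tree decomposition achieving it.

Treewidth 1.
One optimal decomposition is:
Bags: B1 = {0, 6}  B2 = {1, 6}  B3 = {1, 3}  B4 = {1, 5}  B5 = {1, 2}  B6 = {1, 4}
Tree: B1–B2, B2–B3, B3–B4, B4–B5, B2–B6

The largest bag has 2 vertices, giving width 1; this decomposition certifies tw(G) ≤ 1. G has an edge, so its treewidth is at least 1. The upper and lower bounds meet at 1, so that is the treewidth.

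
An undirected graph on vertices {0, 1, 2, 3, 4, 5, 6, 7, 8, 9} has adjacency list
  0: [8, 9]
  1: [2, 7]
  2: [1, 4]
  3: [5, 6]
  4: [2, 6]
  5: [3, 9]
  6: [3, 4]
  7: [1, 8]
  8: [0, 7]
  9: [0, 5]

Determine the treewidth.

2

A width-2 tree decomposition is:
Bags: B1 = {0, 8, 9}  B2 = {7, 8, 9}  B3 = {1, 7, 9}  B4 = {1, 2, 9}  B5 = {2, 4, 9}  B6 = {4, 6, 9}  B7 = {3, 6, 9}  B8 = {3, 5, 9}
Tree: B1–B2, B2–B3, B3–B4, B4–B5, B5–B6, B6–B7, B7–B8
Each bag holds 3 vertices, so the decomposition has width 2, which upper-bounds the treewidth. Since 9–0–8–7–1–2–4–6–3–5–9 is a cycle in G, G is not acyclic. Forests are exactly the graphs of treewidth ≤ 1, so tw(G) ≥ 2. The upper and lower bounds meet at 2, so that is the treewidth.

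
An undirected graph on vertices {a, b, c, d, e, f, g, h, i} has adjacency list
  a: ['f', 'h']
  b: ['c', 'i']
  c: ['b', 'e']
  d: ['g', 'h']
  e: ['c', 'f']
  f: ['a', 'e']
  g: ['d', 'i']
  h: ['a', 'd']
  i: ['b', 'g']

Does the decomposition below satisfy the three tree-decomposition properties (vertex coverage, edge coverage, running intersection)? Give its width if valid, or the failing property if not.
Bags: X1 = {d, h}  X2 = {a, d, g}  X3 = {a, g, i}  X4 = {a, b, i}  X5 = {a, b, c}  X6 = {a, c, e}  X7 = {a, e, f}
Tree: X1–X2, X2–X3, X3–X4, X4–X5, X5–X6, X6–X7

No — edge (a,h) lies in no bag.

A tree decomposition must satisfy three properties: every vertex lies in some bag; for every edge, both endpoints lie together in some bag; and for every vertex, the bags containing it form a connected subtree. Here edge (a,h) lies in no bag, so the decomposition is invalid.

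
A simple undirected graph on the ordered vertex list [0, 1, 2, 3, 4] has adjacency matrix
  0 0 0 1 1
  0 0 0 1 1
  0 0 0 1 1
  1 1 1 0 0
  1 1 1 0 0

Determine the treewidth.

A width-2 tree decomposition is:
Bags: B1 = {2, 3, 4}  B2 = {1, 3, 4}  B3 = {0, 3, 4}
Tree: B1–B2, B2–B3
Each bag holds 3 vertices, so the decomposition has width 2, which upper-bounds the treewidth. For the lower bound, G contains the cycle 3–2–4–1–3, so G is not a forest; only forests have treewidth ≤ 1, hence tw(G) ≥ 2. Hence tw(G) = 2 exactly.

2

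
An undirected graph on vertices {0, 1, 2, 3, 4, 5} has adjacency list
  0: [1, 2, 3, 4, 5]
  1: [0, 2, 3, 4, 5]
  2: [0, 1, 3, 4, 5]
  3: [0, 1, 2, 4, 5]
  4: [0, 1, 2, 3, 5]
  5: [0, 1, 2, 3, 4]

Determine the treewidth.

5

A width-5 tree decomposition is:
Bags: B1 = {0, 1, 2, 3, 4, 5}
Tree: (single bag)
A single bag containing all 6 vertices is trivially a valid decomposition of width 5. On the other hand G contains the 6-clique {0, 1, 2, 3, 4, 5}. A clique must lie in a single bag of any decomposition, so no decomposition can have width below 5. Hence tw(G) = 5 exactly.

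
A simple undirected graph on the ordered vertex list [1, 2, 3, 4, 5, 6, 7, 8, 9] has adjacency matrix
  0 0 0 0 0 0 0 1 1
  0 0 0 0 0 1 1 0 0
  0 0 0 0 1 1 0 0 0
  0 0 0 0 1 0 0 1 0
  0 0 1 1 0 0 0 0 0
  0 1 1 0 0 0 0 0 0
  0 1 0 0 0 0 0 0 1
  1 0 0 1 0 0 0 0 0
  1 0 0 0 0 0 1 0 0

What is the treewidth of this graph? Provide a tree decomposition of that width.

The largest bag has 3 vertices, giving width 2; this decomposition certifies tw(G) ≤ 2. The edges 3–5–4–8–1–9–7–2–6–3 form a cycle, so G is not a tree and its treewidth is at least 2. Hence tw(G) = 2 exactly.

Treewidth 2.
Bags: B1 = {3, 4, 5}  B2 = {3, 4, 8}  B3 = {1, 3, 8}  B4 = {1, 3, 9}  B5 = {3, 7, 9}  B6 = {2, 3, 7}  B7 = {2, 3, 6}
Tree: B1–B2, B2–B3, B3–B4, B4–B5, B5–B6, B6–B7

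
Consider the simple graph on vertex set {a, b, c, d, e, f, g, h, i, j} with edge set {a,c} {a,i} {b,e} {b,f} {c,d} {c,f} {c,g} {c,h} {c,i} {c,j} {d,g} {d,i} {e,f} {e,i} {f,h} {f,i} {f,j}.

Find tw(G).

2

A width-2 tree decomposition is:
Bags: B1 = {e, f, i}  B2 = {c, f, i}  B3 = {c, f, j}  B4 = {c, d, i}  B5 = {c, f, h}  B6 = {c, d, g}  B7 = {b, e, f}  B8 = {a, c, i}
Tree: B1–B2, B2–B3, B2–B4, B3–B5, B4–B6, B1–B7, B2–B8
Every bag has size at most 3, so the width is 3 − 1 = 2 and tw(G) ≤ 2. Conversely, {b, e, f} is a clique of size 3, and the vertices of any clique must share a bag in every tree decomposition; so some bag has ≥ 3 vertices and tw(G) ≥ 2. Hence tw(G) = 2 exactly.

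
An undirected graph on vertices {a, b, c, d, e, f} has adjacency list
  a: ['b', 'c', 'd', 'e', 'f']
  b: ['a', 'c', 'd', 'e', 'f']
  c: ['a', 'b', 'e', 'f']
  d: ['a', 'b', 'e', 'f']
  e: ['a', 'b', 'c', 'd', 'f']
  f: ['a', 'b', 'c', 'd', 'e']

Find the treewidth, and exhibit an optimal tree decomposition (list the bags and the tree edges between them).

Treewidth 4.
One such decomposition:
Bags: B1 = {a, b, d, e, f}  B2 = {a, b, c, e, f}
Tree: B1–B2

The largest bag has 5 vertices, giving width 4; this decomposition certifies tw(G) ≤ 4. Conversely, {a, b, d, e, f} is a clique of size 5, and the vertices of any clique must share a bag in every tree decomposition; so some bag has ≥ 5 vertices and tw(G) ≥ 4. Combining the bounds, tw(G) = 4.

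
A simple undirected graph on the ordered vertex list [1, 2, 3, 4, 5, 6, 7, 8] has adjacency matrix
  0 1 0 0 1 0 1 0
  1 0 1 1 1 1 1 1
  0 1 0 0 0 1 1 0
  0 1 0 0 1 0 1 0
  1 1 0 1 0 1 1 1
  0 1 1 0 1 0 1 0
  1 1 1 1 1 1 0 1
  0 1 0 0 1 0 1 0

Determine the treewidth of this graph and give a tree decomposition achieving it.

Every bag has size at most 4, so the width is 4 − 1 = 3 and tw(G) ≤ 3. For the lower bound, the 4 vertices {2, 3, 6, 7} are pairwise adjacent, and any tree decomposition puts a clique entirely inside one bag — forcing width ≥ 3. Hence tw(G) = 3 exactly.

Treewidth 3.
One such decomposition:
Bags: B1 = {2, 4, 5, 7}  B2 = {1, 2, 5, 7}  B3 = {2, 5, 6, 7}  B4 = {2, 5, 7, 8}  B5 = {2, 3, 6, 7}
Tree: B1–B2, B1–B3, B1–B4, B3–B5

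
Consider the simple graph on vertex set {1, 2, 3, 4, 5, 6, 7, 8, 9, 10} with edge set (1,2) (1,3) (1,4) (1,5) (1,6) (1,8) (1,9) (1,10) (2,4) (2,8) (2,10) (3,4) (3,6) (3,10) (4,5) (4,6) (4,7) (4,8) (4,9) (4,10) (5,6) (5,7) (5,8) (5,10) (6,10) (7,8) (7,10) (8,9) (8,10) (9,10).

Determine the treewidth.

A width-4 tree decomposition is:
Bags: B1 = {1, 4, 5, 8, 10}  B2 = {1, 4, 5, 6, 10}  B3 = {1, 2, 4, 8, 10}  B4 = {1, 4, 8, 9, 10}  B5 = {1, 3, 4, 6, 10}  B6 = {4, 5, 7, 8, 10}
Tree: B1–B2, B1–B3, B1–B4, B2–B5, B1–B6
Every bag has size at most 5, so the width is 5 − 1 = 4 and tw(G) ≤ 4. Conversely, {1, 4, 8, 9, 10} is a clique of size 5, and the vertices of any clique must share a bag in every tree decomposition; so some bag has ≥ 5 vertices and tw(G) ≥ 4. Combining the bounds, tw(G) = 4.

4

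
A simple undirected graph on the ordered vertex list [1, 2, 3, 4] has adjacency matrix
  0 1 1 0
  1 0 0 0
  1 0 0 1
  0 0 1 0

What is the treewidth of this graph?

A width-1 tree decomposition is:
Bags: B1 = {3, 4}  B2 = {1, 3}  B3 = {1, 2}
Tree: B1–B2, B2–B3
The largest bag has 2 vertices, giving width 1; this decomposition certifies tw(G) ≤ 1. G has an edge, so its treewidth is at least 1. Therefore the treewidth is 1.

1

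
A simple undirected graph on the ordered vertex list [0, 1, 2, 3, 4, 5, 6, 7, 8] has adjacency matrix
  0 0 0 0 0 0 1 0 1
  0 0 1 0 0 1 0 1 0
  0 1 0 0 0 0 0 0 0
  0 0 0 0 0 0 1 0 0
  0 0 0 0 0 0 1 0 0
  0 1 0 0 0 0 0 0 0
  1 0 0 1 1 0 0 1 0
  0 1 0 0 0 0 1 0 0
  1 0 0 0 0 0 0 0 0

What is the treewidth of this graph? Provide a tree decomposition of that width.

Every bag has size at most 2, so the width is 2 − 1 = 1 and tw(G) ≤ 1. Since G has at least one edge (e.g. 6–4), it is not an edgeless graph, so tw(G) ≥ 1. Hence tw(G) = 1 exactly.

Treewidth 1.
One optimal decomposition is:
Bags: B1 = {4, 6}  B2 = {0, 6}  B3 = {0, 8}  B4 = {6, 7}  B5 = {1, 7}  B6 = {1, 5}  B7 = {3, 6}  B8 = {1, 2}
Tree: B1–B2, B2–B3, B1–B4, B4–B5, B5–B6, B4–B7, B5–B8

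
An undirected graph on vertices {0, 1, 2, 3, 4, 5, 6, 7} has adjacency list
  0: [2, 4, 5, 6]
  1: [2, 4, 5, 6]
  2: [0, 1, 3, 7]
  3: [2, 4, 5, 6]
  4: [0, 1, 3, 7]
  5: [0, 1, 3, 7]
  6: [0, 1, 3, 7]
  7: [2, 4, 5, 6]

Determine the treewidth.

4

A width-4 tree decomposition is:
Bags: B1 = {0, 1, 2, 3, 7}  B2 = {0, 1, 3, 6, 7}  B3 = {0, 1, 3, 4, 7}  B4 = {0, 1, 3, 5, 7}
Tree: B1–B2, B2–B3, B3–B4
Each bag holds 5 vertices, so the decomposition has width 4, which upper-bounds the treewidth. For the lower bound: the 5 vertex sets {0,2}, {1,6}, {3,4}, {7}, {5} are disjoint, each induces a connected subgraph, and every pair is joined by at least one edge of G. Contracting each set to a single vertex therefore yields K_{5} as a minor, and since treewidth is minor-monotone, tw(G) ≥ tw(K_{5}) = 4. Therefore the treewidth is 4.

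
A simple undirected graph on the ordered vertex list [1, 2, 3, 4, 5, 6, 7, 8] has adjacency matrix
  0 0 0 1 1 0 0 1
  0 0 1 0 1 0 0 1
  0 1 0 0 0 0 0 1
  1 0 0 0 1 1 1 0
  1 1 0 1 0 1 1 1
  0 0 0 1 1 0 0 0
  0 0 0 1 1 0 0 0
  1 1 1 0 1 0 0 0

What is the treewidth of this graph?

2

A width-2 tree decomposition is:
Bags: B1 = {4, 5, 6}  B2 = {4, 5, 7}  B3 = {1, 4, 5}  B4 = {1, 5, 8}  B5 = {2, 5, 8}  B6 = {2, 3, 8}
Tree: B1–B2, B1–B3, B3–B4, B4–B5, B5–B6
Each bag holds 3 vertices, so the decomposition has width 2, which upper-bounds the treewidth. For the lower bound, the 3 vertices {2, 3, 8} are pairwise adjacent, and any tree decomposition puts a clique entirely inside one bag — forcing width ≥ 2. The upper and lower bounds meet at 2, so that is the treewidth.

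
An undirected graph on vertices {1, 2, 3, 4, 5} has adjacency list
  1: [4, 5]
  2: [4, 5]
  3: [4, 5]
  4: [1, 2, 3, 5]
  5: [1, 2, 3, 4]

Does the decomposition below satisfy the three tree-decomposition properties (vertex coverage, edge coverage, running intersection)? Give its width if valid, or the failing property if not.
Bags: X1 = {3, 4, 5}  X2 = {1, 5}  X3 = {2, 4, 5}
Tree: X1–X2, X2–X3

A tree decomposition must satisfy three properties: every vertex lies in some bag; for every edge, both endpoints lie together in some bag; and for every vertex, the bags containing it form a connected subtree. Here edge (4,1) lies in no bag, so the decomposition is invalid.

No — edge (4,1) lies in no bag.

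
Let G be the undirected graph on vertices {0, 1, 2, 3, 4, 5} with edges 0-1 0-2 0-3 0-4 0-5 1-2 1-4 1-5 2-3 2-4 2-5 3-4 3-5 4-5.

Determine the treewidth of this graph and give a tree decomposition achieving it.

The largest bag has 5 vertices, giving width 4; this decomposition certifies tw(G) ≤ 4. On the other hand G contains the 5-clique {0, 1, 2, 4, 5}. A clique must lie in a single bag of any decomposition, so no decomposition can have width below 4. Therefore the treewidth is 4.

Treewidth 4.
Bags: B1 = {0, 2, 3, 4, 5}  B2 = {0, 1, 2, 4, 5}
Tree: B1–B2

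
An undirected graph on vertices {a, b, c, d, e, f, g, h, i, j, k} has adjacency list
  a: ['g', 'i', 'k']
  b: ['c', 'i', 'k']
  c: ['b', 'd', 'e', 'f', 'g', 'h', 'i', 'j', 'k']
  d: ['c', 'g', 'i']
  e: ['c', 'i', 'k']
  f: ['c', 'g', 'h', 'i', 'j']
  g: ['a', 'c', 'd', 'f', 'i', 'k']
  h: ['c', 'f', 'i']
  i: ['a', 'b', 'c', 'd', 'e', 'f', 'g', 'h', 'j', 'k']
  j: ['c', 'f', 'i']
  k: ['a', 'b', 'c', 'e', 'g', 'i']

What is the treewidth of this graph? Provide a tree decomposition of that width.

Each bag holds 4 vertices, so the decomposition has width 3, which upper-bounds the treewidth. Conversely, {c, d, g, i} is a clique of size 4, and the vertices of any clique must share a bag in every tree decomposition; so some bag has ≥ 4 vertices and tw(G) ≥ 3. Hence tw(G) = 3 exactly.

Treewidth 3.
One optimal decomposition is:
Bags: B1 = {c, d, g, i}  B2 = {c, g, i, k}  B3 = {a, g, i, k}  B4 = {c, f, g, i}  B5 = {c, f, h, i}  B6 = {c, e, i, k}  B7 = {b, c, i, k}  B8 = {c, f, i, j}
Tree: B1–B2, B2–B3, B2–B4, B4–B5, B2–B6, B2–B7, B5–B8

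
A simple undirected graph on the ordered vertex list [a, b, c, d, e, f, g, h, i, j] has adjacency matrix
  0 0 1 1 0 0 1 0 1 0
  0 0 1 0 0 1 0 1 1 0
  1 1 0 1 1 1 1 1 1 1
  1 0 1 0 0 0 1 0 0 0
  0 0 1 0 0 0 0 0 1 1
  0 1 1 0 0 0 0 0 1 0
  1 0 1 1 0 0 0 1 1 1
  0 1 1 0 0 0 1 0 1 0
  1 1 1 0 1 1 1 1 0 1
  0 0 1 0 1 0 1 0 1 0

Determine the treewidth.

3

A width-3 tree decomposition is:
Bags: B1 = {c, g, h, i}  B2 = {a, c, g, i}  B3 = {c, g, i, j}  B4 = {a, c, d, g}  B5 = {b, c, h, i}  B6 = {b, c, f, i}  B7 = {c, e, i, j}
Tree: B1–B2, B1–B3, B2–B4, B1–B5, B5–B6, B3–B7
Every bag has size at most 4, so the width is 4 − 1 = 3 and tw(G) ≤ 3. For the lower bound, the 4 vertices {a, c, d, g} are pairwise adjacent, and any tree decomposition puts a clique entirely inside one bag — forcing width ≥ 3. Therefore the treewidth is 3.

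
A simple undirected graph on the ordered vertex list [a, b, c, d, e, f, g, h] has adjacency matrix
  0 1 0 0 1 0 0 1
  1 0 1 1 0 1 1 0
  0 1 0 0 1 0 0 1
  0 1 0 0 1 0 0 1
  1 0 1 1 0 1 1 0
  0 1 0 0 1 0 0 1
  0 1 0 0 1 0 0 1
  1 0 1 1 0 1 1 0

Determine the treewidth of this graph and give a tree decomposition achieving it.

Each bag holds 4 vertices, so the decomposition has width 3, which upper-bounds the treewidth. For the lower bound: the 4 vertex sets {b,c}, {e,f}, {h}, {g} are disjoint, each induces a connected subgraph, and every pair is joined by at least one edge of G. Contracting each set to a single vertex therefore yields K_{4} as a minor, and since treewidth is minor-monotone, tw(G) ≥ tw(K_{4}) = 3. Hence tw(G) = 3 exactly.

Treewidth 3.
One such decomposition:
Bags: B1 = {b, c, e, h}  B2 = {b, e, f, h}  B3 = {b, e, g, h}  B4 = {b, d, e, h}  B5 = {a, b, e, h}
Tree: B1–B2, B2–B3, B3–B4, B4–B5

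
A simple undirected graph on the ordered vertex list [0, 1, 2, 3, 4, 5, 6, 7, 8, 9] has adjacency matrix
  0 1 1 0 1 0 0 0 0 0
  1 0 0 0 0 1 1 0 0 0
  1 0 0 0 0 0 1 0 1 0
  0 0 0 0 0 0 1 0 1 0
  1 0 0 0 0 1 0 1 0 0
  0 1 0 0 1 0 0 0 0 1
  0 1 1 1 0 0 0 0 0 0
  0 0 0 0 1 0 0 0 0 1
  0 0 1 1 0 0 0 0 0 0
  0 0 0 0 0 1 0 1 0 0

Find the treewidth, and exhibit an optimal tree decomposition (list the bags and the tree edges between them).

Each bag holds 3 vertices, so the decomposition has width 2, which upper-bounds the treewidth. The edges 8–3–6–2–8 form a cycle, so G is not a tree and its treewidth is at least 2. Therefore the treewidth is 2.

Treewidth 2.
Bags: B1 = {2, 3, 8}  B2 = {2, 3, 6}  B3 = {0, 2, 6}  B4 = {0, 1, 6}  B5 = {0, 1, 4}  B6 = {1, 4, 5}  B7 = {4, 5, 7}  B8 = {5, 7, 9}
Tree: B1–B2, B2–B3, B3–B4, B4–B5, B5–B6, B6–B7, B7–B8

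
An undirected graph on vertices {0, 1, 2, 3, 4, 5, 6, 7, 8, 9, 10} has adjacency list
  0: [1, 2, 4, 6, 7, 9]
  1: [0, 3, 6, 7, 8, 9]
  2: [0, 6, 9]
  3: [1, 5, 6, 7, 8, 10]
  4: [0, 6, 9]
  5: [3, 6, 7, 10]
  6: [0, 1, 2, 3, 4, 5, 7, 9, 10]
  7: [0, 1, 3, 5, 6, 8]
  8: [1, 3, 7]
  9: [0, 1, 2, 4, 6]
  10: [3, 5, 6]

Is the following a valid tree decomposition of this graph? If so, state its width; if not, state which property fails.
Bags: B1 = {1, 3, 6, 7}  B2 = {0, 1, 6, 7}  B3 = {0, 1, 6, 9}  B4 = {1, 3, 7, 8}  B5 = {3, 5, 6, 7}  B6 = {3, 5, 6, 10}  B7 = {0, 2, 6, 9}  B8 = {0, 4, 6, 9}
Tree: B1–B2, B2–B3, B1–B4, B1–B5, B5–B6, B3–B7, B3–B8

Yes; width 3.

Checking the three conditions: (i) the bags cover all of {0, 1, 2, 3, 4, 5, 6, 7, 8, 9, 10}; (ii) for each edge, some bag contains both endpoints; (iii) the bags containing any fixed vertex form a subtree. All hold, so the decomposition is valid with width 4 − 1 = 3.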